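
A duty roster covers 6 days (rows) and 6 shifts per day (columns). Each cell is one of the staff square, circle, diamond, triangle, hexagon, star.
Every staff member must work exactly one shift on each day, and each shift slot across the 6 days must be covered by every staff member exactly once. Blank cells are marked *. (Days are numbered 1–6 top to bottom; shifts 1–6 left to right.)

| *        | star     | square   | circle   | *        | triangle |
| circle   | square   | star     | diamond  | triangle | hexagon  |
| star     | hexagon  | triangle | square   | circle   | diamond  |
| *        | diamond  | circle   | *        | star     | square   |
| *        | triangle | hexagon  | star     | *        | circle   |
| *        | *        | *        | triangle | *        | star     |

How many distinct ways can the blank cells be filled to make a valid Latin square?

Day 1, shift 1: eliminating its day and shift leaves {diamond, hexagon}.
Day 1, shift 5: eliminating its day and shift leaves {diamond, hexagon}.
Day 4, shift 1: eliminating its day and shift leaves {triangle, hexagon}.
Day 4, shift 4: eliminating its day and shift leaves {hexagon}.
Day 5, shift 1: eliminating its day and shift leaves {square, diamond}.
Day 5, shift 5: eliminating its day and shift leaves {square, diamond}.
Day 6, shift 1: eliminating its day and shift leaves {square, diamond, hexagon}.
Day 6, shift 2: eliminating its day and shift leaves {circle}.
Day 6, shift 3: eliminating its day and shift leaves {diamond}.
Day 6, shift 5: eliminating its day and shift leaves {square, diamond, hexagon}.
Enumerating the assignments across these blanks that avoid any day or shift repeat gives 2 completions.

2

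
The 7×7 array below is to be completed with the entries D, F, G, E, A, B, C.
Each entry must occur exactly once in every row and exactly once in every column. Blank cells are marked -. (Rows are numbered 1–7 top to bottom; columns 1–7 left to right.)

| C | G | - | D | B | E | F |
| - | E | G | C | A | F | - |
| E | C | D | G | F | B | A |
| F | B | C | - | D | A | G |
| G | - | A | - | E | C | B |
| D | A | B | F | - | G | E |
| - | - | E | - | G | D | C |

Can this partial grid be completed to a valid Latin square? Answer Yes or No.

No

Row 1, column 3: row 1 together with column 3 already contain {D, F, G, E, A, B, C} — every symbol — so nothing can go there. The grid has no valid completion.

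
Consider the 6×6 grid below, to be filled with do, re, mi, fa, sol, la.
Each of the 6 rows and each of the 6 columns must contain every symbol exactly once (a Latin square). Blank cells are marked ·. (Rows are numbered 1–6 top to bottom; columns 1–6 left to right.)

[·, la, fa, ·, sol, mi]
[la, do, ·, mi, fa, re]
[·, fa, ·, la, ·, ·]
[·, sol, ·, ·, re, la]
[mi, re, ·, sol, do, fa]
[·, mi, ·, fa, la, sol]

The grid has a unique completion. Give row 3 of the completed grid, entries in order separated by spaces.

Row 3, column 5: row 3 has {fa, la} and column 5 has {do, re, fa, sol, la}, leaving only mi.
Row 3, column 6: row 3 has {mi, fa, la} and column 6 has {re, mi, fa, sol, la}, leaving only do.
Row 2, column 3: row 2 has {do, re, mi, fa, la} and column 3 has {fa}, leaving only sol.
Row 3, column 3: row 3 has {do, mi, fa, la} and column 3 has {fa, sol}, leaving only re.
Row 3, column 1: row 3 has {do, re, mi, fa, la} and column 1 has {mi, la}, leaving only sol.
So row 3 reads: sol fa re la mi do.

sol fa re la mi do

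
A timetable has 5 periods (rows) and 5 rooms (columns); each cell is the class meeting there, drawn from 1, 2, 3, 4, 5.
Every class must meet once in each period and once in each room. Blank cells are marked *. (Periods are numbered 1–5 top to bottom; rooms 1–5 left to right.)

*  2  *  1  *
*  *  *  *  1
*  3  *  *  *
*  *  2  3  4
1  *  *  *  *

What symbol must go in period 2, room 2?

5

Period 4, room 1: period 4 has {2, 3, 4} and room 1 has {1}, leaving only 5.
Period 4, room 2: period 4 has {2, 3, 4, 5} and room 2 has {2, 3}, leaving only 1.
Period 2, room 2 is narrowed to {4, 5}.
If it were 4, propagating the remaining blanks reaches a contradiction.
So period 2, room 2 must be 5.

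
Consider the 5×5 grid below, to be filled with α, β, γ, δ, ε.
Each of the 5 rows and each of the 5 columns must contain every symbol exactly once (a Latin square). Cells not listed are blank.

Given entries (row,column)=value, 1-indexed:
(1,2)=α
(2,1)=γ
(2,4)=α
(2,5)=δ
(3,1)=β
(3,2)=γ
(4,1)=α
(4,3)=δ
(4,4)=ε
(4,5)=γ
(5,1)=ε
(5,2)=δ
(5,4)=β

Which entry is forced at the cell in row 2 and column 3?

Row 1, column 1: row 1 has {α} and column 1 has {α, β, γ, ε}, leaving only δ.
Row 1, column 4: row 1 has {α, δ} and column 4 has {α, β, ε}, leaving only γ.
Row 3, column 4: row 3 has {β, γ} and column 4 has {α, β, γ, ε}, leaving only δ.
Row 4, column 2: row 4 has {α, γ, δ, ε} and column 2 has {α, γ, δ}, leaving only β.
Row 2, column 2: row 2 has {α, γ, δ} and column 2 has {α, β, γ, δ}, leaving only ε.
Row 2 already has {α, γ, δ, ε} and column 3 already has {δ}, so row 2, column 3 must be β.

β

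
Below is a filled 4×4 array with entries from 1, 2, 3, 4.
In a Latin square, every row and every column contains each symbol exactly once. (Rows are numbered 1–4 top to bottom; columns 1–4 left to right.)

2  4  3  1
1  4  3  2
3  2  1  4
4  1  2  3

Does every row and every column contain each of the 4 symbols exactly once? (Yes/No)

No

Every row is a permutation, but column 2 contains 4 twice (at rows 1 and 2).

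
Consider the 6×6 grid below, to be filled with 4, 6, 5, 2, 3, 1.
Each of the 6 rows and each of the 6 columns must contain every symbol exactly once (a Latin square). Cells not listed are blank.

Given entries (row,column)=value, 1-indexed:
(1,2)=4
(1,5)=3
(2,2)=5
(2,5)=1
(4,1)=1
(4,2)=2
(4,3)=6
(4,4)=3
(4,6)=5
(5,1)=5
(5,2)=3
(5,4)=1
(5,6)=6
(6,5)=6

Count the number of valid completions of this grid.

Row 1, column 1: eliminating its row and column leaves {6, 2}.
Row 1, column 3: eliminating its row and column leaves {5, 2, 1}.
Row 1, column 4: eliminating its row and column leaves {6, 5, 2}.
Row 1, column 6: eliminating its row and column leaves {2, 1}.
Row 2, column 1: eliminating its row and column leaves {4, 6, 2, 3}.
Row 2, column 3: eliminating its row and column leaves {4, 2, 3}.
Row 2, column 4: eliminating its row and column leaves {4, 6, 2}.
Row 2, column 6: eliminating its row and column leaves {4, 2, 3}.
Row 3, column 1: eliminating its row and column leaves {4, 6, 2, 3}.
Row 3, column 2: eliminating its row and column leaves {6, 1}.
Row 3, column 3: eliminating its row and column leaves {4, 5, 2, 3, 1}.
Row 3, column 4: eliminating its row and column leaves {4, 6, 5, 2}.
Row 3, column 5: eliminating its row and column leaves {4, 5, 2}.
Row 3, column 6: eliminating its row and column leaves {4, 2, 3, 1}.
Row 4, column 5: eliminating its row and column leaves {4}.
Row 5, column 3: eliminating its row and column leaves {4, 2}.
Row 5, column 5: eliminating its row and column leaves {4, 2}.
Row 6, column 1: eliminating its row and column leaves {4, 2, 3}.
Row 6, column 2: eliminating its row and column leaves {1}.
Row 6, column 3: eliminating its row and column leaves {4, 5, 2, 3, 1}.
Row 6, column 4: eliminating its row and column leaves {4, 5, 2}.
Row 6, column 6: eliminating its row and column leaves {4, 2, 3, 1}.
Enumerating the assignments across these blanks that avoid any row or column repeat gives 16 completions.

16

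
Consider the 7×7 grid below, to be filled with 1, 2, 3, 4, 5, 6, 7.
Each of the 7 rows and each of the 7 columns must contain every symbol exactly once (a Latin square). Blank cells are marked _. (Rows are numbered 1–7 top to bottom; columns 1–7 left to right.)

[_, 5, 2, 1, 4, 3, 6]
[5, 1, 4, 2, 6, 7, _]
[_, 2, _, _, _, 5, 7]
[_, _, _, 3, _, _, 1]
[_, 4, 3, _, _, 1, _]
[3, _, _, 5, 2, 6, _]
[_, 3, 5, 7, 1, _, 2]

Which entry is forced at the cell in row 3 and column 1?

Row 1, column 1: row 1 has {1, 2, 3, 4, 5, 6} and column 1 has {3, 5}, leaving only 7.
Row 2, column 7: row 2 has {1, 2, 4, 5, 6, 7} and column 7 has {1, 2, 6, 7}, leaving only 3.
Row 3, column 5: row 3 has {2, 5, 7} and column 5 has {1, 2, 4, 6}, leaving only 3.
Row 5, column 4: row 5 has {1, 3, 4} and column 4 has {1, 2, 3, 5, 7}, leaving only 6.
Row 3, column 4: row 3 has {2, 3, 5, 7} and column 4 has {1, 2, 3, 5, 6, 7}, leaving only 4.
Row 5, column 1: row 5 has {1, 3, 4, 6} and column 1 has {3, 5, 7}, leaving only 2.
Row 5, column 7: row 5 has {1, 2, 3, 4, 6} and column 7 has {1, 2, 3, 6, 7}, leaving only 5.
Row 5, column 5: row 5 has {1, 2, 3, 4, 5, 6} and column 5 has {1, 2, 3, 4, 6}, leaving only 7.
Row 4, column 5: row 4 has {1, 3} and column 5 has {1, 2, 3, 4, 6, 7}, leaving only 5.
Row 6, column 2: row 6 has {2, 3, 5, 6} and column 2 has {1, 2, 3, 4, 5}, leaving only 7.
Row 4, column 2: row 4 has {1, 3, 5} and column 2 has {1, 2, 3, 4, 5, 7}, leaving only 6.
Row 4, column 1: row 4 has {1, 3, 5, 6} and column 1 has {2, 3, 5, 7}, leaving only 4.
Row 4, column 3: row 4 has {1, 3, 4, 5, 6} and column 3 has {2, 3, 4, 5}, leaving only 7.
Row 4, column 6: row 4 has {1, 3, 4, 5, 6, 7} and column 6 has {1, 3, 5, 6, 7}, leaving only 2.
Row 6, column 3: row 6 has {2, 3, 5, 6, 7} and column 3 has {2, 3, 4, 5, 7}, leaving only 1.
Row 3, column 3: row 3 has {2, 3, 4, 5, 7} and column 3 has {1, 2, 3, 4, 5, 7}, leaving only 6.
Row 3 already has {2, 3, 4, 5, 6, 7} and column 1 already has {2, 3, 4, 5, 7}, so row 3, column 1 must be 1.

1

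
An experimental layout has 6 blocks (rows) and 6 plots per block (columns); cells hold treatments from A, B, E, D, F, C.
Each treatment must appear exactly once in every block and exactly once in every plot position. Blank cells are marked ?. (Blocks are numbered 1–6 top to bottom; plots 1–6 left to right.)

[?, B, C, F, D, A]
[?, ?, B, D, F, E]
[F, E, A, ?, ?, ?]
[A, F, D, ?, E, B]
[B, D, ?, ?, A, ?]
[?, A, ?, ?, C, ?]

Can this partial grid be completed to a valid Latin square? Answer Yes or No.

No

Block 1, plot 1: block 1 has {A, B, D, F, C} and plot 1 has {A, B, F}, so it must be E.
Block 2, plot 1: block 2 has {B, E, D, F} and plot 1 has {A, B, E, F}, so it must be C.
Now block 2, plot 2: block 2 together with plot 2 already contain {A, B, E, D, F, C} — every symbol — so nothing can go there. The grid has no valid completion.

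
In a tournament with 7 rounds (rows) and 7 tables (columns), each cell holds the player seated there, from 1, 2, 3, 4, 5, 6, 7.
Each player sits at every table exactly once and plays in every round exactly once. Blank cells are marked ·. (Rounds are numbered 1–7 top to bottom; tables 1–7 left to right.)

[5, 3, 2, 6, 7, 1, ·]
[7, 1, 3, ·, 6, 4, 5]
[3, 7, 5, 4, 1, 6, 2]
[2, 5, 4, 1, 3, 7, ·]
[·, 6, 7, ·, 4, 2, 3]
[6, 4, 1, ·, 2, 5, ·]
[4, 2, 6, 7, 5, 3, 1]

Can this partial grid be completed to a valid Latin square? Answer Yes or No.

No round or table among the givens repeats a symbol, and propagating forced cells runs into no contradiction.
One valid completion exists (for instance, 5 3 2 6 7 1 4 / 7 1 3 2 6 4 5 / 3 7 5 4 1 6 2 / 2 5 4 1 3 7 6 / 1 6 7 5 4 2 3 / 6 4 1 3 2 5 7 / 4 2 6 7 5 3 1).

Yes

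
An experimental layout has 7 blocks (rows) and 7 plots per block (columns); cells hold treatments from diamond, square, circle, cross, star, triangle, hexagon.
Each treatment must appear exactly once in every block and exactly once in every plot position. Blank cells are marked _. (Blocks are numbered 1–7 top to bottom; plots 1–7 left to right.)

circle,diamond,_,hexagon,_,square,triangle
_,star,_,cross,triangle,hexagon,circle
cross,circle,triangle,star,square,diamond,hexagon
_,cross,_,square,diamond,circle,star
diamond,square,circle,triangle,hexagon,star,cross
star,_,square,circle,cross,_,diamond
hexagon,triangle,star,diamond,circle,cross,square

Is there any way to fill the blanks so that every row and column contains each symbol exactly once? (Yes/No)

No block or plot among the givens repeats a symbol, and propagating forced cells runs into no contradiction.
One valid completion exists (for instance, circle diamond cross hexagon star square triangle / square star diamond cross triangle hexagon circle / cross circle triangle star square diamond hexagon / triangle cross hexagon square diamond circle star / diamond square circle triangle hexagon star cross / star hexagon square circle cross triangle diamond / hexagon triangle star diamond circle cross square).

Yes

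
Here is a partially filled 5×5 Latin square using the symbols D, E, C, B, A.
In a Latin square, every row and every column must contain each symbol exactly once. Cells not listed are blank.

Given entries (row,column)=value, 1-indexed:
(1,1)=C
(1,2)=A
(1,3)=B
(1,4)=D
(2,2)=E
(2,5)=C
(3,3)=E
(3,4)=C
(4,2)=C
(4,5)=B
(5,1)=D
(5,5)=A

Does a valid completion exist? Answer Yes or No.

No

Row 1, column 5: row 1 has {D, C, B, A} and column 5 has {C, B, A}, so it must be E.
Row 3, column 5: row 3 has {E, C} and column 5 has {E, C, B, A}, so it must be D.
Row 3, column 2: row 3 has {D, E, C} and column 2 has {E, C, A}, so it must be B.
Now row 5, column 2: row 5 together with column 2 already contain {D, E, C, B, A} — every symbol — so nothing can go there. The grid has no valid completion.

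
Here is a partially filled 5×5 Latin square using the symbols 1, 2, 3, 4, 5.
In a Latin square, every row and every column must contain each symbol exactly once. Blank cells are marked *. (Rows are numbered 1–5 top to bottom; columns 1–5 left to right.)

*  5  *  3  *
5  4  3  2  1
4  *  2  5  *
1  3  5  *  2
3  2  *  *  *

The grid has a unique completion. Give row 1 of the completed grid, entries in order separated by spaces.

Row 1, column 1: row 1 has {3, 5} and column 1 has {1, 3, 4, 5}, leaving only 2.
Row 1, column 5: row 1 has {2, 3, 5} and column 5 has {1, 2}, leaving only 4.
Row 1, column 3: row 1 has {2, 3, 4, 5} and column 3 has {2, 3, 5}, leaving only 1.
So row 1 reads: 2 5 1 3 4.

2 5 1 3 4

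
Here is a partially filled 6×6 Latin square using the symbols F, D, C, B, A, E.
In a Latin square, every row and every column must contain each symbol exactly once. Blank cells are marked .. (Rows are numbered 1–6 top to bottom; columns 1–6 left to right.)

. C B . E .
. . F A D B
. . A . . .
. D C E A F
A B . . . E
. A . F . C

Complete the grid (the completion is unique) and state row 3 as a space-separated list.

E F A B C D

Row 3, column 6: row 3 has {A} and column 6 has {F, C, B, E}, leaving only D.
Row 1, column 4: row 1 has {C, B, E} and column 4 has {F, A, E}, leaving only D.
Row 1, column 1: row 1 has {D, C, B, E} and column 1 has {A}, leaving only F.
Row 1, column 6: row 1 has {F, D, C, B, E} and column 6 has {F, D, C, B, E}, leaving only A.
Row 2, column 2: row 2 has {F, D, B, A} and column 2 has {D, C, B, A}, leaving only E.
Row 3, column 2: row 3 has {D, A} and column 2 has {D, C, B, A, E}, leaving only F.
Row 2, column 1: row 2 has {F, D, B, A, E} and column 1 has {F, A}, leaving only C.
Row 4, column 1: row 4 has {F, D, C, A, E} and column 1 has {F, C, A}, leaving only B.
Row 3, column 1: row 3 has {F, D, A} and column 1 has {F, C, B, A}, leaving only E.
Row 5, column 3: row 5 has {B, A, E} and column 3 has {F, C, B, A}, leaving only D.
Row 5, column 4: row 5 has {D, B, A, E} and column 4 has {F, D, A, E}, leaving only C.
Row 3, column 4: row 3 has {F, D, A, E} and column 4 has {F, D, C, A, E}, leaving only B.
Row 3, column 5: row 3 has {F, D, B, A, E} and column 5 has {D, A, E}, leaving only C.
So row 3 reads: E F A B C D.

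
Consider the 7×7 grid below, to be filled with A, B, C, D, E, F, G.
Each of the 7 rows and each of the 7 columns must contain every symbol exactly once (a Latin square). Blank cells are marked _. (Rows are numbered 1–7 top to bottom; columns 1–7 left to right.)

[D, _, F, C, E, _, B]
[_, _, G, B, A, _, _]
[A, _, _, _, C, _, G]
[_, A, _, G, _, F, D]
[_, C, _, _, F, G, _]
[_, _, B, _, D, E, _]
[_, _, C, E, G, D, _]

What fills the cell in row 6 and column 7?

C

Row 1, column 2: row 1 has {B, C, D, E, F} and column 2 has {A, C}, leaving only G.
Row 1, column 6: row 1 has {B, C, D, E, F, G} and column 6 has {D, E, F, G}, leaving only A.
Row 2, column 6: row 2 has {A, B, G} and column 6 has {A, D, E, F, G}, leaving only C.
Row 3, column 6: row 3 has {A, C, G} and column 6 has {A, C, D, E, F, G}, leaving only B.
Row 4, column 3: row 4 has {A, D, F, G} and column 3 has {B, C, F, G}, leaving only E.
Row 3, column 3: row 3 has {A, B, C, G} and column 3 has {B, C, E, F, G}, leaving only D.
Row 3, column 4: row 3 has {A, B, C, D, G} and column 4 has {B, C, E, G}, leaving only F.
Row 3, column 2: row 3 has {A, B, C, D, F, G} and column 2 has {A, C, G}, leaving only E.
Row 4, column 5: row 4 has {A, D, E, F, G} and column 5 has {A, C, D, E, F, G}, leaving only B.
Row 4, column 1: row 4 has {A, B, D, E, F, G} and column 1 has {A, D}, leaving only C.
Row 5, column 3: row 5 has {C, F, G} and column 3 has {B, C, D, E, F, G}, leaving only A.
Row 5, column 4: row 5 has {A, C, F, G} and column 4 has {B, C, E, F, G}, leaving only D.
Row 5, column 7: row 5 has {A, C, D, F, G} and column 7 has {B, D, G}, leaving only E.
Row 2, column 7: row 2 has {A, B, C, G} and column 7 has {B, D, E, G}, leaving only F.
Row 2, column 1: row 2 has {A, B, C, F, G} and column 1 has {A, C, D}, leaving only E.
Row 2, column 2: row 2 has {A, B, C, E, F, G} and column 2 has {A, C, E, G}, leaving only D.
Row 5, column 1: row 5 has {A, C, D, E, F, G} and column 1 has {A, C, D, E}, leaving only B.
Row 6, column 2: row 6 has {B, D, E} and column 2 has {A, C, D, E, G}, leaving only F.
Row 6, column 1: row 6 has {B, D, E, F} and column 1 has {A, B, C, D, E}, leaving only G.
Row 6, column 4: row 6 has {B, D, E, F, G} and column 4 has {B, C, D, E, F, G}, leaving only A.
Row 6 already has {A, B, D, E, F, G} and column 7 already has {B, D, E, F, G}, so row 6, column 7 must be C.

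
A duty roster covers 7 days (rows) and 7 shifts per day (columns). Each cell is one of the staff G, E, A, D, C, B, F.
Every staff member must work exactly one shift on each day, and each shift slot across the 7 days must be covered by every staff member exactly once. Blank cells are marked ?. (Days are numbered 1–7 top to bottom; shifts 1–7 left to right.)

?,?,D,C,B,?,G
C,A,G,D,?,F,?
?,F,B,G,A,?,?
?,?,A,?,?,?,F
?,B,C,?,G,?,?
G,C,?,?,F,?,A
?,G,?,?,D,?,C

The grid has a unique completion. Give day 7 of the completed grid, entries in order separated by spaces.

E G F A D B C

Day 1, shift 2: day 1 has {G, D, C, B} and shift 2 has {G, A, C, B, F}, leaving only E.
Day 1, shift 6: day 1 has {G, E, D, C, B} and shift 6 has {F}, leaving only A.
Day 1, shift 1: day 1 has {G, E, A, D, C, B} and shift 1 has {G, C}, leaving only F.
Day 2, shift 5: day 2 has {G, A, D, C, F} and shift 5 has {G, A, D, B, F}, leaving only E.
Day 2, shift 7: day 2 has {G, E, A, D, C, F} and shift 7 has {G, A, C, F}, leaving only B.
Day 4, shift 2: day 4 has {A, F} and shift 2 has {G, E, A, C, B, F}, leaving only D.
Day 4, shift 5: day 4 has {A, D, F} and shift 5 has {G, E, A, D, B, F}, leaving only C.
Day 6, shift 3: day 6 has {G, A, C, F} and shift 3 has {G, A, D, C, B}, leaving only E.
Day 7, shift 3: day 7 has {G, D, C} and shift 3 has {G, E, A, D, C, B}, leaving only F.
Day 6, shift 4: day 6 has {G, E, A, C, F} and shift 4 has {G, D, C}, leaving only B.
Day 4, shift 4: day 4 has {A, D, C, F} and shift 4 has {G, D, C, B}, leaving only E.
Day 7, shift 4: day 7 has {G, D, C, F} and shift 4 has {G, E, D, C, B}, leaving only A.
Day 4, shift 1: day 4 has {E, A, D, C, F} and shift 1 has {G, C, F}, leaving only B.
Day 7, shift 1: day 7 has {G, A, D, C, F} and shift 1 has {G, C, B, F}, leaving only E.
Day 7, shift 6: day 7 has {G, E, A, D, C, F} and shift 6 has {A, F}, leaving only B.
So day 7 reads: E G F A D B C.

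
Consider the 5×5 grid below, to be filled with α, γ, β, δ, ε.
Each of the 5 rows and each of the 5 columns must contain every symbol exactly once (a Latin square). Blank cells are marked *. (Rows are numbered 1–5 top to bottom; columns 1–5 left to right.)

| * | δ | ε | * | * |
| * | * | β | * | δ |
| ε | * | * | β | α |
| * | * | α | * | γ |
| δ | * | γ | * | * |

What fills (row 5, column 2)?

β

Row 1, column 5: row 1 has {δ, ε} and column 5 has {α, γ, δ}, leaving only β.
Row 3, column 2: row 3 has {α, β, ε} and column 2 has {δ}, leaving only γ.
Row 3, column 3: row 3 has {α, γ, β, ε} and column 3 has {α, γ, β, ε}, leaving only δ.
Row 4, column 1: row 4 has {α, γ} and column 1 has {δ, ε}, leaving only β.
Row 4, column 2: row 4 has {α, γ, β} and column 2 has {γ, δ}, leaving only ε.
Row 2, column 2: row 2 has {β, δ} and column 2 has {γ, δ, ε}, leaving only α.
Row 5 already has {γ, δ} and column 2 already has {α, γ, δ, ε}, so row 5, column 2 must be β.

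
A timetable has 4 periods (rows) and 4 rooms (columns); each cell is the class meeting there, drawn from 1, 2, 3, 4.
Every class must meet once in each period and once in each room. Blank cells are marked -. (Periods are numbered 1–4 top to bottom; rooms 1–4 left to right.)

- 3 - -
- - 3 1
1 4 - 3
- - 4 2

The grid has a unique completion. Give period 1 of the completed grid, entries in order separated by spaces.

Period 1, room 4: period 1 has {3} and room 4 has {1, 2, 3}, leaving only 4.
Period 1, room 1: period 1 has {3, 4} and room 1 has {1}, leaving only 2.
Period 1, room 3: period 1 has {2, 3, 4} and room 3 has {3, 4}, leaving only 1.
So period 1 reads: 2 3 1 4.

2 3 1 4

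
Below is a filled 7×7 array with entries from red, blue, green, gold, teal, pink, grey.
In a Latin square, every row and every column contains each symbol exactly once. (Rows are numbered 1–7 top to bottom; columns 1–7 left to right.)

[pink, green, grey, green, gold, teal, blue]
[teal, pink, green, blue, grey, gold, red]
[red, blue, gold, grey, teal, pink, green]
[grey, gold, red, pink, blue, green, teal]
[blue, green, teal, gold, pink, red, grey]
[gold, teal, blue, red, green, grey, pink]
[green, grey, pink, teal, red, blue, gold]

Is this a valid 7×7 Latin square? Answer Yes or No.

Column 2 contains green twice (at rows 1 and 5), so it is not a permutation.

No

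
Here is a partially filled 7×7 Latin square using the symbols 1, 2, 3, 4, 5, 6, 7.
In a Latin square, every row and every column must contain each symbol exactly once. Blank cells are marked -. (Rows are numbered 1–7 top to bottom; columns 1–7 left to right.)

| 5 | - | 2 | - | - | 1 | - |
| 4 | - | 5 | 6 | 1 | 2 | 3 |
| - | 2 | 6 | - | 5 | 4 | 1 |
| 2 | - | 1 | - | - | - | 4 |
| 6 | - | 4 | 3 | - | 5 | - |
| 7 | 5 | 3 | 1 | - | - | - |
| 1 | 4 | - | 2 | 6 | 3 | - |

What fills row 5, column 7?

7

Row 2, column 2: row 2 has {1, 2, 3, 4, 5, 6} and column 2 has {2, 4, 5}, leaving only 7.
Row 3, column 1: row 3 has {1, 2, 4, 5, 6} and column 1 has {1, 2, 4, 5, 6, 7}, leaving only 3.
Row 3, column 4: row 3 has {1, 2, 3, 4, 5, 6} and column 4 has {1, 2, 3, 6}, leaving only 7.
Row 1, column 4: row 1 has {1, 2, 5} and column 4 has {1, 2, 3, 6, 7}, leaving only 4.
Row 4, column 4: row 4 has {1, 2, 4} and column 4 has {1, 2, 3, 4, 6, 7}, leaving only 5.
Row 5, column 2: row 5 has {3, 4, 5, 6} and column 2 has {2, 4, 5, 7}, leaving only 1.
Row 6, column 6: row 6 has {1, 3, 5, 7} and column 6 has {1, 2, 3, 4, 5}, leaving only 6.
Row 4, column 6: row 4 has {1, 2, 4, 5} and column 6 has {1, 2, 3, 4, 5, 6}, leaving only 7.
Row 4, column 5: row 4 has {1, 2, 4, 5, 7} and column 5 has {1, 5, 6}, leaving only 3.
Row 1, column 5: row 1 has {1, 2, 4, 5} and column 5 has {1, 3, 5, 6}, leaving only 7.
Row 1, column 7: row 1 has {1, 2, 4, 5, 7} and column 7 has {1, 3, 4}, leaving only 6.
Row 1, column 2: row 1 has {1, 2, 4, 5, 6, 7} and column 2 has {1, 2, 4, 5, 7}, leaving only 3.
Row 4, column 2: row 4 has {1, 2, 3, 4, 5, 7} and column 2 has {1, 2, 3, 4, 5, 7}, leaving only 6.
Row 5, column 5: row 5 has {1, 3, 4, 5, 6} and column 5 has {1, 3, 5, 6, 7}, leaving only 2.
Row 5 already has {1, 2, 3, 4, 5, 6} and column 7 already has {1, 3, 4, 6}, so row 5, column 7 must be 7.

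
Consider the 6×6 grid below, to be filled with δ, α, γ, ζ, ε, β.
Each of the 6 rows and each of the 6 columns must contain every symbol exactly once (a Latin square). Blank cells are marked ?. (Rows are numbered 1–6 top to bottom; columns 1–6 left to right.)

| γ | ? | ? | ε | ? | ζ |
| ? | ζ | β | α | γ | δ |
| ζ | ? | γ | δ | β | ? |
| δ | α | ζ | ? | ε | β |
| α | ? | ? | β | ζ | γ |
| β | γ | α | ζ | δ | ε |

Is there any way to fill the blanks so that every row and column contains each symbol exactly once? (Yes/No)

No row or column among the givens repeats a symbol, and propagating forced cells runs into no contradiction.
One valid completion exists (for instance, γ β δ ε α ζ / ε ζ β α γ δ / ζ ε γ δ β α / δ α ζ γ ε β / α δ ε β ζ γ / β γ α ζ δ ε).

Yes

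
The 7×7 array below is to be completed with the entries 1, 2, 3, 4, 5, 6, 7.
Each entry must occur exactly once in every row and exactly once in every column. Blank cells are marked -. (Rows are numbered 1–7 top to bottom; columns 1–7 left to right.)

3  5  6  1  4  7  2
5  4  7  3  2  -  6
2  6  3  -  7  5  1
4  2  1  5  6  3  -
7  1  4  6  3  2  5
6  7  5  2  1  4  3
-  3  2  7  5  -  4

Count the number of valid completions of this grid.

Row 2, column 6: eliminating its row and column leaves {1}.
Row 3, column 4: eliminating its row and column leaves {4}.
Row 4, column 7: eliminating its row and column leaves {7}.
Row 7, column 1: eliminating its row and column leaves {1}.
Row 7, column 6: eliminating its row and column leaves {1, 6}.
Only one assignment across all blanks avoids any row or column repeat, giving 1 completion.

1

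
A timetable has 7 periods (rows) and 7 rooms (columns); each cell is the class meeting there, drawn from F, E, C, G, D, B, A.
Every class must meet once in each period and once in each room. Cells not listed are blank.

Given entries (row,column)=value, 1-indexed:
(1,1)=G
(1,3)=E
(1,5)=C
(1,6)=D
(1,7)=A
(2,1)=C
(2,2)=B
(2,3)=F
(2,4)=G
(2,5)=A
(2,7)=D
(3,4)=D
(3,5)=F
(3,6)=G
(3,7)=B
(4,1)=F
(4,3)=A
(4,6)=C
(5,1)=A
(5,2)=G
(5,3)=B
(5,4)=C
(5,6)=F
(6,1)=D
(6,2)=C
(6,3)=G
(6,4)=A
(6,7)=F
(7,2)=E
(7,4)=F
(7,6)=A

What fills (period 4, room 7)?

Period 1, room 2: period 1 has {E, C, G, D, A} and room 2 has {E, C, G, B}, leaving only F.
Period 1, room 4: period 1 has {F, E, C, G, D, A} and room 4 has {F, C, G, D, A}, leaving only B.
Period 2, room 6: period 2 has {F, C, G, D, B, A} and room 6 has {F, C, G, D, A}, leaving only E.
Period 3, room 1: period 3 has {F, G, D, B} and room 1 has {F, C, G, D, A}, leaving only E.
Period 3, room 2: period 3 has {F, E, G, D, B} and room 2 has {F, E, C, G, B}, leaving only A.
Period 3, room 3: period 3 has {F, E, G, D, B, A} and room 3 has {F, E, G, B, A}, leaving only C.
Period 4, room 2: period 4 has {F, C, A} and room 2 has {F, E, C, G, B, A}, leaving only D.
Period 4, room 4: period 4 has {F, C, D, A} and room 4 has {F, C, G, D, B, A}, leaving only E.
Period 4 already has {F, E, C, D, A} and room 7 already has {F, D, B, A}, so period 4, room 7 must be G.

G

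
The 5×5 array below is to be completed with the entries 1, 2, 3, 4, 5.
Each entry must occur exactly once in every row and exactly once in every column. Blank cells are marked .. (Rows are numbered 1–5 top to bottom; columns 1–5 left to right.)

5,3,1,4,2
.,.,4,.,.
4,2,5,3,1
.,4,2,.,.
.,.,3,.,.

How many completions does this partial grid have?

3

Row 2, column 1: eliminating its row and column leaves {1, 2, 3}.
Row 2, column 2: eliminating its row and column leaves {1, 5}.
Row 2, column 4: eliminating its row and column leaves {1, 2, 5}.
Row 2, column 5: eliminating its row and column leaves {3, 5}.
Row 4, column 1: eliminating its row and column leaves {1, 3}.
Row 4, column 4: eliminating its row and column leaves {1, 5}.
Row 4, column 5: eliminating its row and column leaves {3, 5}.
Row 5, column 1: eliminating its row and column leaves {1, 2}.
Row 5, column 2: eliminating its row and column leaves {1, 5}.
Row 5, column 4: eliminating its row and column leaves {1, 2, 5}.
Row 5, column 5: eliminating its row and column leaves {4, 5}.
Enumerating the assignments across these blanks that avoid any row or column repeat gives 3 completions.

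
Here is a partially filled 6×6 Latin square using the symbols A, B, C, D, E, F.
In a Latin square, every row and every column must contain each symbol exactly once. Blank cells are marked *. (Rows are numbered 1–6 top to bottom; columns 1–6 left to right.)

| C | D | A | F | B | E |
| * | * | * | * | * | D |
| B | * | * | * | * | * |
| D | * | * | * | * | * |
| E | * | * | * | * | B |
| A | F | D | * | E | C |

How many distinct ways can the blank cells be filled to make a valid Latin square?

Row 2, column 1: eliminating its row and column leaves {F}.
Row 2, column 2: eliminating its row and column leaves {A, B, C, E}.
Row 2, column 3: eliminating its row and column leaves {B, C, E, F}.
Row 2, column 4: eliminating its row and column leaves {A, B, C, E}.
Row 2, column 5: eliminating its row and column leaves {A, C, F}.
Row 3, column 2: eliminating its row and column leaves {A, C, E}.
Row 3, column 3: eliminating its row and column leaves {C, E, F}.
Row 3, column 4: eliminating its row and column leaves {A, C, D, E}.
Row 3, column 5: eliminating its row and column leaves {A, C, D, F}.
Row 3, column 6: eliminating its row and column leaves {A, F}.
Row 4, column 2: eliminating its row and column leaves {A, B, C, E}.
Row 4, column 3: eliminating its row and column leaves {B, C, E, F}.
Row 4, column 4: eliminating its row and column leaves {A, B, C, E}.
Row 4, column 5: eliminating its row and column leaves {A, C, F}.
Row 4, column 6: eliminating its row and column leaves {A, F}.
Row 5, column 2: eliminating its row and column leaves {A, C}.
Row 5, column 3: eliminating its row and column leaves {C, F}.
Row 5, column 4: eliminating its row and column leaves {A, C, D}.
Row 5, column 5: eliminating its row and column leaves {A, C, D, F}.
Row 6, column 4: eliminating its row and column leaves {B}.
Enumerating the assignments across these blanks that avoid any row or column repeat gives 26 completions.

26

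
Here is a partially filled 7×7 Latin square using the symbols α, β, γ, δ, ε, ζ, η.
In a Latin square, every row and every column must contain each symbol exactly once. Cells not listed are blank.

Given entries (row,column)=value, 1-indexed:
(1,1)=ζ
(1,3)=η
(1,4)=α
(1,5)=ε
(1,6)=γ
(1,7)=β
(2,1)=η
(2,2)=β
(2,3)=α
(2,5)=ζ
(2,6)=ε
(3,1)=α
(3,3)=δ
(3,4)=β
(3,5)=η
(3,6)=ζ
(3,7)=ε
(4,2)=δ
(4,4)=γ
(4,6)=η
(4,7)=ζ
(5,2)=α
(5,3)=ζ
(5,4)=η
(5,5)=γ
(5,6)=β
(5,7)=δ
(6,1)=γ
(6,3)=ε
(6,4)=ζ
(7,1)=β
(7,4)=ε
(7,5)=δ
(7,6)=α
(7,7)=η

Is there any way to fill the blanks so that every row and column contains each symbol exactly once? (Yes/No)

Row 1, column 2: row 1 together with column 2 already contain {α, β, γ, δ, ε, ζ, η} — every symbol — so nothing can go there. The grid has no valid completion.

No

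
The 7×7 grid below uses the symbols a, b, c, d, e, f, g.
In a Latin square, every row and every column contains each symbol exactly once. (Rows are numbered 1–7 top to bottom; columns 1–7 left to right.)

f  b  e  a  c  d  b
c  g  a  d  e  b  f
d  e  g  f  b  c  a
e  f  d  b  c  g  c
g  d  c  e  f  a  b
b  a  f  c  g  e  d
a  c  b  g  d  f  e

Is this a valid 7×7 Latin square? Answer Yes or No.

Row 1 contains b twice (at columns 2 and 7); row 4 is also not a permutation.

No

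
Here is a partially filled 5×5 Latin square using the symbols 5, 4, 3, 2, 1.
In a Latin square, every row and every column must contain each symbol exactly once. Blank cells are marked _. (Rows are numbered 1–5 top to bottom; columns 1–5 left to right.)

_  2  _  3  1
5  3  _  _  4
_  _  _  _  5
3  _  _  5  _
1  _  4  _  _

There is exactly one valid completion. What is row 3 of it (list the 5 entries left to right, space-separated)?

Row 1, column 1: row 1 has {3, 2, 1} and column 1 has {5, 3, 1}, leaving only 4.
Row 3, column 1: row 3 has {5} and column 1 has {5, 4, 3, 1}, leaving only 2.
Row 1, column 3: row 1 has {4, 3, 2, 1} and column 3 has {4}, leaving only 5.
Row 4, column 5: row 4 has {5, 3} and column 5 has {5, 4, 1}, leaving only 2.
Row 4, column 3: row 4 has {5, 3, 2} and column 3 has {5, 4}, leaving only 1.
Row 3, column 3: row 3 has {5, 2} and column 3 has {5, 4, 1}, leaving only 3.
Row 2, column 3: row 2 has {5, 4, 3} and column 3 has {5, 4, 3, 1}, leaving only 2.
Row 2, column 4: row 2 has {5, 4, 3, 2} and column 4 has {5, 3}, leaving only 1.
Row 3, column 4: row 3 has {5, 3, 2} and column 4 has {5, 3, 1}, leaving only 4.
Row 3, column 2: row 3 has {5, 4, 3, 2} and column 2 has {3, 2}, leaving only 1.
So row 3 reads: 2 1 3 4 5.

2 1 3 4 5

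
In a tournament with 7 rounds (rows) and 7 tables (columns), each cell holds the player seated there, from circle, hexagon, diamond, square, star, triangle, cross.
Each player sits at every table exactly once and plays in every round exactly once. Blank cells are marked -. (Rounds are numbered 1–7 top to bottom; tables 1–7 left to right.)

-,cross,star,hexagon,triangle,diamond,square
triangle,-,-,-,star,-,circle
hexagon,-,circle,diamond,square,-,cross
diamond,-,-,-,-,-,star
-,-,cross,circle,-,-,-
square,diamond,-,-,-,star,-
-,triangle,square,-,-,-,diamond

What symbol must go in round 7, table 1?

Round 1, table 1: round 1 has {hexagon, diamond, square, star, triangle, cross} and table 1 has {hexagon, diamond, square, triangle}, leaving only circle.
Round 3, table 2: round 3 has {circle, hexagon, diamond, square, cross} and table 2 has {diamond, triangle, cross}, leaving only star.
Round 3, table 6: round 3 has {circle, hexagon, diamond, square, star, cross} and table 6 has {diamond, star}, leaving only triangle.
Round 5, table 1: round 5 has {circle, cross} and table 1 has {circle, hexagon, diamond, square, triangle}, leaving only star.
Round 7 already has {diamond, square, triangle} and table 1 already has {circle, hexagon, diamond, square, star, triangle}, so round 7, table 1 must be cross.

cross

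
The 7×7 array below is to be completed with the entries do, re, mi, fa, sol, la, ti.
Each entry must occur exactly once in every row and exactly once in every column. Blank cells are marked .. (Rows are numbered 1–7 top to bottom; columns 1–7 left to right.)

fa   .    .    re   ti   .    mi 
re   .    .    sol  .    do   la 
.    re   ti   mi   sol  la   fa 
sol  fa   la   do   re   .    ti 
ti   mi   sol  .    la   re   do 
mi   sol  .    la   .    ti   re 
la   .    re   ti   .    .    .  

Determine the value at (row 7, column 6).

fa

Row 1, column 3: row 1 has {re, mi, fa, ti} and column 3 has {re, sol, la, ti}, leaving only do.
Row 1, column 2: row 1 has {do, re, mi, fa, ti} and column 2 has {re, mi, fa, sol}, leaving only la.
Row 1, column 6: row 1 has {do, re, mi, fa, la, ti} and column 6 has {do, re, la, ti}, leaving only sol.
Row 2, column 2: row 2 has {do, re, sol, la} and column 2 has {re, mi, fa, sol, la}, leaving only ti.
Row 3, column 1: row 3 has {re, mi, fa, sol, la, ti} and column 1 has {re, mi, fa, sol, la, ti}, leaving only do.
Row 4, column 6: row 4 has {do, re, fa, sol, la, ti} and column 6 has {do, re, sol, la, ti}, leaving only mi.
Row 7 already has {re, la, ti} and column 6 already has {do, re, mi, sol, la, ti}, so row 7, column 6 must be fa.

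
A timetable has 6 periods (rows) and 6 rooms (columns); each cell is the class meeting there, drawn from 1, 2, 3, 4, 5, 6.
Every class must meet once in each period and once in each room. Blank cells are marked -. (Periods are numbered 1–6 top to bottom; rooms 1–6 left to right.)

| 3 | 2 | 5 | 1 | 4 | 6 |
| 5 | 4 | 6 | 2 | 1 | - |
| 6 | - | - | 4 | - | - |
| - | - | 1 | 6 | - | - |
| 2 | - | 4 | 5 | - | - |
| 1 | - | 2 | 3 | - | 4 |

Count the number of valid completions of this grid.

Period 2, room 6: eliminating its period and room leaves {3}.
Period 3, room 2: eliminating its period and room leaves {1, 3, 5}.
Period 3, room 3: eliminating its period and room leaves {3}.
Period 3, room 5: eliminating its period and room leaves {2, 3, 5}.
Period 3, room 6: eliminating its period and room leaves {1, 2, 3, 5}.
Period 4, room 1: eliminating its period and room leaves {4}.
Period 4, room 2: eliminating its period and room leaves {3, 5}.
Period 4, room 5: eliminating its period and room leaves {2, 3, 5}.
Period 4, room 6: eliminating its period and room leaves {2, 3, 5}.
Period 5, room 2: eliminating its period and room leaves {1, 3, 6}.
Period 5, room 5: eliminating its period and room leaves {3, 6}.
Period 5, room 6: eliminating its period and room leaves {1, 3}.
Period 6, room 2: eliminating its period and room leaves {5, 6}.
Period 6, room 5: eliminating its period and room leaves {5, 6}.
Enumerating the assignments across these blanks that avoid any period or room repeat gives 3 completions.

3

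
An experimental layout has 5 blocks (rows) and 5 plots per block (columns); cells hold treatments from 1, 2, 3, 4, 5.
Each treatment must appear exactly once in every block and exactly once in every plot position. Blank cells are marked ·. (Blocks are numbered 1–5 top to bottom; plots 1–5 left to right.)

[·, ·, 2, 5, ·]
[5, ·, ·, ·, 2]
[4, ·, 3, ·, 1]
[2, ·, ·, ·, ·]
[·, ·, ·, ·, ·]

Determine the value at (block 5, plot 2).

2

Block 3, plot 4: block 3 has {1, 3, 4} and plot 4 has {5}, leaving only 2.
Block 3, plot 2: block 3 has {1, 2, 3, 4} and plot 2 has {}, leaving only 5.
Block 5, plot 2 is narrowed to {1, 2, 3, 4}.
If it were 1, then block 5, plot 5 would be left with no valid symbol.
If it were 3, then block 4, plot 2 would be left with no valid symbol.
If it were 4, propagating the remaining blanks reaches a contradiction.
So block 5, plot 2 must be 2.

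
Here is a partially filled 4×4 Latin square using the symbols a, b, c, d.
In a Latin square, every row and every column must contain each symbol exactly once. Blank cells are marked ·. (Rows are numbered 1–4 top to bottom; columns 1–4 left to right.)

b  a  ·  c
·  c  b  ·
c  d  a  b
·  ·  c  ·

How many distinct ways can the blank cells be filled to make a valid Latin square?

Row 1, column 3: eliminating its row and column leaves {d}.
Row 2, column 1: eliminating its row and column leaves {a, d}.
Row 2, column 4: eliminating its row and column leaves {a, d}.
Row 4, column 1: eliminating its row and column leaves {a, d}.
Row 4, column 2: eliminating its row and column leaves {b}.
Row 4, column 4: eliminating its row and column leaves {a, d}.
Enumerating the assignments across these blanks that avoid any row or column repeat gives 2 completions.

2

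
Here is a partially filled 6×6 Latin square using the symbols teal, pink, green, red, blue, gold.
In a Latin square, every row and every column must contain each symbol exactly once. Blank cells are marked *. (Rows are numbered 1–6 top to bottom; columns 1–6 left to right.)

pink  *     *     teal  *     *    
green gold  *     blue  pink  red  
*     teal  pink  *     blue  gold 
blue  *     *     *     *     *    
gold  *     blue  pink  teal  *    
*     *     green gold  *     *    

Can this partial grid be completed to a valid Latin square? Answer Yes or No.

No row or column among the givens repeats a symbol, and propagating forced cells runs into no contradiction.
One valid completion exists (for instance, pink green red teal gold blue / green gold teal blue pink red / red teal pink green blue gold / blue pink gold red green teal / gold red blue pink teal green / teal blue green gold red pink).

Yes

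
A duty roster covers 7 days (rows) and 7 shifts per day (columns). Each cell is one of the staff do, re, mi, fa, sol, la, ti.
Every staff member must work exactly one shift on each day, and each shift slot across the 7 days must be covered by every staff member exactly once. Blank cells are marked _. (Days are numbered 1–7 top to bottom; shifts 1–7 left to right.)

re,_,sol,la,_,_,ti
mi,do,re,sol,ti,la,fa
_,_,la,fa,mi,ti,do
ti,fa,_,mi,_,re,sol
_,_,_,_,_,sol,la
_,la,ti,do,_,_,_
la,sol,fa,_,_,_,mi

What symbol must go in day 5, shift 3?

Day 1, shift 2: day 1 has {re, sol, la, ti} and shift 2 has {do, fa, sol, la}, leaving only mi.
Day 3, shift 1: day 3 has {do, mi, fa, la, ti} and shift 1 has {re, mi, la, ti}, leaving only sol.
Day 3, shift 2: day 3 has {do, mi, fa, sol, la, ti} and shift 2 has {do, mi, fa, sol, la}, leaving only re.
Day 4, shift 3: day 4 has {re, mi, fa, sol, ti} and shift 3 has {re, fa, sol, la, ti}, leaving only do.
Day 5 already has {sol, la} and shift 3 already has {do, re, fa, sol, la, ti}, so day 5, shift 3 must be mi.

mi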